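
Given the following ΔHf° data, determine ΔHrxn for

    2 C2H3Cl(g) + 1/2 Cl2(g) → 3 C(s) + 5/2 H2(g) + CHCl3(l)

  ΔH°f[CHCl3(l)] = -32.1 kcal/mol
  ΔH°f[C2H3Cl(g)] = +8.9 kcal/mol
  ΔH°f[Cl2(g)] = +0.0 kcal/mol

ΔH°rxn = Σ nΔHf°(products) − Σ nΔHf°(reactants).
Products: 3·(+0.0) + 5/2·(+0.0) + 1·(-32.1) = -32.1
Reactants: 2·(+8.9) + 1/2·(+0.0) = +17.8
ΔHrxn = (-32.1) − (+17.8) = -49.9 kcal/mol

ΔHrxn = -49.9 kcal/mol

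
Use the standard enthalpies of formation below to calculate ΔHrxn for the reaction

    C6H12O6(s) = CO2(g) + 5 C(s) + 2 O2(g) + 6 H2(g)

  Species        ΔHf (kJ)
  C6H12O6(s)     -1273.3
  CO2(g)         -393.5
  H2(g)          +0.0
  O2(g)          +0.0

ΔHrxn = 879.8 kJ

Products: 1·(-393.5) + 5·(+0.0) + 2·(+0.0) + 6·(+0.0) = -393.5
Reactants: 1·(-1273.3) = -1273.3
ΔHrxn = (-393.5) − (-1273.3) = 879.8 kJ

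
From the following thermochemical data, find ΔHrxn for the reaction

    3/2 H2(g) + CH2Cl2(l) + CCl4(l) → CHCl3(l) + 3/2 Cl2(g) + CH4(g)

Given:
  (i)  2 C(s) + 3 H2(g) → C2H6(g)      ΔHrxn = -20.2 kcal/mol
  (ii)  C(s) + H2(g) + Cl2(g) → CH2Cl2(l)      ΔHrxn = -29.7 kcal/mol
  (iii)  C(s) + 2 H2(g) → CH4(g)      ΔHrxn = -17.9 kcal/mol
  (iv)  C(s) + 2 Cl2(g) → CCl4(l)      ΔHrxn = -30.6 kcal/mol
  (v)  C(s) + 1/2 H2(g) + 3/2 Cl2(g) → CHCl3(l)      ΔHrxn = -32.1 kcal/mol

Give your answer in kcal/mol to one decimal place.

(i): not needed.
(ii) reversed: +29.7 kcal/mol
(iii) as written: -17.9 kcal/mol
(iv) reversed: +30.6 kcal/mol
(v) as written: -32.1 kcal/mol
Since enthalpy is a state function, ΔHrxn = (-1)·(-29.7) + (1)·(-17.9) + (-1)·(-30.6) + (1)·(-32.1) = 10.3 kcal/mol

ΔHrxn = 10.3 kcal/mol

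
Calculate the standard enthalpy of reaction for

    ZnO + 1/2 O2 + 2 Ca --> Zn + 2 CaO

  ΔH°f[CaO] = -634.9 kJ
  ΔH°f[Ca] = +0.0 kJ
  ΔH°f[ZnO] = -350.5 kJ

Products: 1·(+0.0) + 2·(-634.9) = -1269.8
Reactants: 1·(-350.5) + 1/2·(+0.0) + 2·(+0.0) = -350.5
ΔH° = (-1269.8) − (-350.5) = -919.3 kJ

ΔH° = -919.3 kJ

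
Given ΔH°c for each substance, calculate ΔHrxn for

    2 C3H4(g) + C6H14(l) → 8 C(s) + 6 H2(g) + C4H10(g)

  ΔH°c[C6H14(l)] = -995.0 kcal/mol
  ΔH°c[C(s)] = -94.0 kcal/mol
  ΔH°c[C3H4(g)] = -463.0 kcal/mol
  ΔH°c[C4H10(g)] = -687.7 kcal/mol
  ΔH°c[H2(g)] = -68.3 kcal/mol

Using ΔH = Σ nΔHc°(reactants) − Σ nΔHc°(products):
= [2·(-463.0) + 1·(-995.0)] − [8·(-94.0) + 6·(-68.3) + 1·(-687.7)]
= -71.5 kcal/mol

ΔHrxn = -71.5 kcal/mol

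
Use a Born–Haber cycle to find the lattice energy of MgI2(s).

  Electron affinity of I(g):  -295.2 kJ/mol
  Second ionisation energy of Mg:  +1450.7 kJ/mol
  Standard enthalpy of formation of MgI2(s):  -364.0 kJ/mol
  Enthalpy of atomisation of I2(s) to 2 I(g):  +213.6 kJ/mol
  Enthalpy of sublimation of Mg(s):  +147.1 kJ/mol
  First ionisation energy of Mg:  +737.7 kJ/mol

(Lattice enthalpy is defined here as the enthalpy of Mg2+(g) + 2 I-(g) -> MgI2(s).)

U = -2322.7 kJ/mol

ΔHf° = 1·ΔHsub + 1·(ΣIE) + 1·D(I2) + 2·EA + U
-364.0 = 1·(+147.1) + 1·(+2188.4) + 1·(+213.6) + 2·(-295.2) + U
U = -364.0 − (+1958.7) = -2322.7 kJ/mol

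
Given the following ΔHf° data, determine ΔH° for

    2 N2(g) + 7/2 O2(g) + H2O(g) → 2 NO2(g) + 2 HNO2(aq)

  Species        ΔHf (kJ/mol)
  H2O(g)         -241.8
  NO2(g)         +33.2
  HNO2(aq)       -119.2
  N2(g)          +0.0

ΔH° = 69.8 kJ/mol

ΔH°rxn = Σ nΔHf°(products) − Σ nΔHf°(reactants).
Products: 2·(+33.2) + 2·(-119.2) = -172.0
Reactants: 2·(+0.0) + 7/2·(+0.0) + 1·(-241.8) = -241.8
ΔH° = (-172.0) − (-241.8) = 69.8 kJ/mol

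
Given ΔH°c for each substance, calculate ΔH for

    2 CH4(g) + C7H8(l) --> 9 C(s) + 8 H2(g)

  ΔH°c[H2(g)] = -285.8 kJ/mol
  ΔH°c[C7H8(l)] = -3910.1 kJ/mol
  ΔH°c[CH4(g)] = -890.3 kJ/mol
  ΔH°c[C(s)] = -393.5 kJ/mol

ΔH = 137.2 kJ/mol

With combustion enthalpies, reactants minus products:
= [2·(-890.3) + 1·(-3910.1)] − [9·(-393.5) + 8·(-285.8)]
= 137.2 kJ/mol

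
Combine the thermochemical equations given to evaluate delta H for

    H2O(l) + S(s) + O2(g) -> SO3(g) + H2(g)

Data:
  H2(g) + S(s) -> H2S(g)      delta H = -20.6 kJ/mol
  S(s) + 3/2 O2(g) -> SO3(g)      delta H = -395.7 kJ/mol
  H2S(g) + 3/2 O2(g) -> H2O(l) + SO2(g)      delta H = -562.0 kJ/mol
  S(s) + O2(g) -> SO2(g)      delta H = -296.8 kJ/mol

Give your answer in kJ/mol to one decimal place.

equation 1 reversed: +20.6 kJ/mol
equation 2 as written: -395.7 kJ/mol
equation 3 reversed: +562.0 kJ/mol
equation 4 as written: -296.8 kJ/mol
delta H = (+20.6) + (-395.7) + (+562.0) + (-296.8) = -109.9 kJ/mol

delta H = -109.9 kJ/mol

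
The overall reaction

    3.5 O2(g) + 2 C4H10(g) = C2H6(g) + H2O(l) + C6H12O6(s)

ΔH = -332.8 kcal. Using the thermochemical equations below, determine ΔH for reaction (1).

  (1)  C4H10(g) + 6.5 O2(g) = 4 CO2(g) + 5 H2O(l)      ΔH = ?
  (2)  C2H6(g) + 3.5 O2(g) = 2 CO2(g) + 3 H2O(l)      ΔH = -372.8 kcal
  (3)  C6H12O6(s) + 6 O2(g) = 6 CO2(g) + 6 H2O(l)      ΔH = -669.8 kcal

ΔH = -687.7 kcal

(1) × 2 (scale by 2 for the 2 C4H10(g)): contributes 2·x
(2) reversed (reverse to put C2H6(g) on the product side): +372.8 kcal
(3) reversed (C6H12O6(s) must end up as a product): +669.8 kcal
-332.8 = (+372.8) + (+669.8) + 2·x
x = (-332.8 − (+1042.6)) / (2) = -687.7 kcal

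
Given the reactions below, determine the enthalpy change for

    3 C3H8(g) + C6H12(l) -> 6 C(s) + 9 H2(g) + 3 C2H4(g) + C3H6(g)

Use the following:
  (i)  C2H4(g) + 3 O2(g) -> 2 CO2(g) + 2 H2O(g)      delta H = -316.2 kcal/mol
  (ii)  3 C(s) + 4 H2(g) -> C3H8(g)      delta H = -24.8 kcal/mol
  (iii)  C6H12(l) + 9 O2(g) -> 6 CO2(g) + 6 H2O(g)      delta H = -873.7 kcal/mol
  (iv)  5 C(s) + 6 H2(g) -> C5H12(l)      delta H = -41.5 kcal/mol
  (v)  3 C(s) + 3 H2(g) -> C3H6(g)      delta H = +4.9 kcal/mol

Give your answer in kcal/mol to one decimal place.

(i) reversed and × 3: (-3)·(-316.2) = +948.6 kcal/mol
(ii) reversed and × 3: (-3)·(-24.8) = +74.4 kcal/mol
(iii) as written: -873.7 kcal/mol
(iv): not needed.
(v) as written: +4.9 kcal/mol
delta H = (-3)·(-316.2) + (-3)·(-24.8) + (1)·(-873.7) + (1)·(+4.9) = 154.2 kcal/mol

delta H = 154.2 kcal/mol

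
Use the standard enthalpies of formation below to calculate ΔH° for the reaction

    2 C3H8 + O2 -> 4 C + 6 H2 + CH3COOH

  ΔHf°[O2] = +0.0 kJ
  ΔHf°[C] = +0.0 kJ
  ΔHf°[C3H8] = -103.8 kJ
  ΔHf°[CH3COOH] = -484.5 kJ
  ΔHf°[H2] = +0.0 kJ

Products: 4·(+0.0) + 6·(+0.0) + 1·(-484.5) = -484.5
Reactants: 2·(-103.8) + 1·(+0.0) = -207.6
ΔH° = (-484.5) − (-207.6) = -276.9 kJ

ΔH° = -276.9 kJ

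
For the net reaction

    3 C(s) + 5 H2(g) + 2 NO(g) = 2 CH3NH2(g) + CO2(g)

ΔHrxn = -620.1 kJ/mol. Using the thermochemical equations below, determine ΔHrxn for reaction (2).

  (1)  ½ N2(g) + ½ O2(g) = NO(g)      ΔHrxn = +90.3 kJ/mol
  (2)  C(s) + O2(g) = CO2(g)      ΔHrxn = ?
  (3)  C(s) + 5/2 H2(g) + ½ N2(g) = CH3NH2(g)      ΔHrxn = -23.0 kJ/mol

ΔHrxn = -393.5 kJ/mol

(1) reversed and × 2 (reverse to put NO(g) on the reactant side; scale by 2 for the 2 NO(g)): (-2)·(+90.3) = -180.6 kJ/mol
(2) as written (CO2(g) already on the product side): contributes x
(3) × 2 (scale by 2 for the 2 CH3NH2(g)): (2)·(-23.0) = -46.0 kJ/mol
-620.1 = (-180.6) + (-46.0) + x
x = (-620.1 − (-226.6)) / (1) = -393.5 kJ/mol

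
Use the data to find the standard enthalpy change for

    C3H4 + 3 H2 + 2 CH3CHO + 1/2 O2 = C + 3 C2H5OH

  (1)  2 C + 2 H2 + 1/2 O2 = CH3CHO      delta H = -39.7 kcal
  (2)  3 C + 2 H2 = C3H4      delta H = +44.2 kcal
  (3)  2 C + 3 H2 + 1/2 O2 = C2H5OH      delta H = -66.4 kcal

(1) reversed and × 2 (reverse to put CH3CHO on the reactant side; scale by 2 for the 2 CH3CHO): (-2)·(-39.7) = +79.4 kcal
(2) reversed (C3H4 must end up as a reactant): -44.2 kcal
(3) × 3 (scale by 3 for the 3 C2H5OH): (3)·(-66.4) = -199.2 kcal
delta H = (+79.4) + (-44.2) + (-199.2) = -164.0 kcal

delta H = -164.0 kcal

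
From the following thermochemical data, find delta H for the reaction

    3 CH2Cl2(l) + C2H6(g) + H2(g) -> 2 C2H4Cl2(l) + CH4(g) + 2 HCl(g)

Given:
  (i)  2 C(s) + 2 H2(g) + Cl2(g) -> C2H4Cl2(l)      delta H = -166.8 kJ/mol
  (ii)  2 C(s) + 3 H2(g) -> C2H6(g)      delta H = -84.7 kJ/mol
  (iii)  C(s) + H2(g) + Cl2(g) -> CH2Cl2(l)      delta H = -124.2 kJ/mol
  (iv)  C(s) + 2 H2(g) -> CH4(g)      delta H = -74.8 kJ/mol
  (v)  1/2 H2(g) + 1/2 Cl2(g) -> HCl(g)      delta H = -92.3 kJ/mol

delta H = -135.7 kJ/mol

(i) × 2: (2)·(-166.8) = -333.6 kJ/mol
(ii) reversed: +84.7 kJ/mol
(iii) reversed and × 3: (-3)·(-124.2) = +372.6 kJ/mol
(iv) as written: -74.8 kJ/mol
(v) × 2: (2)·(-92.3) = -184.6 kJ/mol
Combining the equations, delta H = (-333.6) + (+84.7) + (+372.6) + (-74.8) + (-184.6) = -135.7 kJ/mol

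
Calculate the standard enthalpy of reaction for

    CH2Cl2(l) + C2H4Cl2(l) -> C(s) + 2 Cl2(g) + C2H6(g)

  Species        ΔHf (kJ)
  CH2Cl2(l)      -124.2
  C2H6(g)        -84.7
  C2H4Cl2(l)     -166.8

Products: 1·(+0.0) + 2·(+0.0) + 1·(-84.7) = -84.7
Reactants: 1·(-124.2) + 1·(-166.8) = -291.0
ΔHrxn = (-84.7) − (-291.0) = 206.3 kJ

ΔHrxn = 206.3 kJ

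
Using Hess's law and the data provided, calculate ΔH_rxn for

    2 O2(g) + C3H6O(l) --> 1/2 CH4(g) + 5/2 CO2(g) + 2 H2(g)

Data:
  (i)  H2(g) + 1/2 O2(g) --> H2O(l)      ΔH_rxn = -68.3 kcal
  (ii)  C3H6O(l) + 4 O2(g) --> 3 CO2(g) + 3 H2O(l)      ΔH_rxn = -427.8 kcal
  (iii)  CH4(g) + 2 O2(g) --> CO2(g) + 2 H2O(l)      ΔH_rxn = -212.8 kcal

(i) reversed and × 2: (-2)·(-68.3) = +136.6 kcal
(ii) as written: -427.8 kcal
(iii) reversed and × 1/2: (-1/2)·(-212.8) = +106.4 kcal
ΔH_rxn = (+136.6) + (-427.8) + (+106.4) = -184.8 kcal

ΔH_rxn = -184.8 kcal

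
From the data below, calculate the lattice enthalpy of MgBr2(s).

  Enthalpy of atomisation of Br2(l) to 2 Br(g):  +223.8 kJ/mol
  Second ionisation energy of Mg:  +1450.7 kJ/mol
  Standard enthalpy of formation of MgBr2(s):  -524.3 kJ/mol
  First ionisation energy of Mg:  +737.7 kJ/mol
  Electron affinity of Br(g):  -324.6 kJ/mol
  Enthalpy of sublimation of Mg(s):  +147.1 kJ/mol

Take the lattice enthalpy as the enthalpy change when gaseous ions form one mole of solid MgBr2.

ΔHf° = 1·ΔHsub + 1·(ΣIE) + 1·D(Br2) + 2·EA + U
-524.3 = 1·(+147.1) + 1·(+2188.4) + 1·(+223.8) + 2·(-324.6) + U
U = -524.3 − (+1910.1) = -2434.4 kJ/mol

U = -2434.4 kJ/mol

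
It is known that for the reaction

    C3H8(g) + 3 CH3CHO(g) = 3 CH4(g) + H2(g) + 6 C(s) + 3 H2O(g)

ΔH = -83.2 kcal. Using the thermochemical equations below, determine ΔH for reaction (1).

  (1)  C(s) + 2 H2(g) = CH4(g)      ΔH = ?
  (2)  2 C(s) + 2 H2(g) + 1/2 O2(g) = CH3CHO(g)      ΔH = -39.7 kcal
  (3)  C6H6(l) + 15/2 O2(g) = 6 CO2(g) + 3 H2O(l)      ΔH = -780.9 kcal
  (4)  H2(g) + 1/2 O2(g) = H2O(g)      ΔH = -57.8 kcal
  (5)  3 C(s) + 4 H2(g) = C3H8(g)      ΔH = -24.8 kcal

(1) × 3 (scale by 3 for the 3 CH4(g)): contributes 3·x
(2) reversed and × 3 (CH3CHO(g) must end up as a reactant; ×3 to match 3 CH3CHO(g) in the target): (-3)·(-39.7) = +119.1 kcal
(3): not needed (CO2(g) appears nowhere else).
(4) × 3 (scale by 3 for the 3 H2O(g)): (3)·(-57.8) = -173.4 kcal
(5) reversed (reverse to put C3H8(g) on the reactant side): +24.8 kcal
-83.2 = (+119.1) + (-173.4) + (+24.8) + 3·x
x = (-83.2 − (-29.5)) / (3) = -17.9 kcal

ΔH = -17.9 kcal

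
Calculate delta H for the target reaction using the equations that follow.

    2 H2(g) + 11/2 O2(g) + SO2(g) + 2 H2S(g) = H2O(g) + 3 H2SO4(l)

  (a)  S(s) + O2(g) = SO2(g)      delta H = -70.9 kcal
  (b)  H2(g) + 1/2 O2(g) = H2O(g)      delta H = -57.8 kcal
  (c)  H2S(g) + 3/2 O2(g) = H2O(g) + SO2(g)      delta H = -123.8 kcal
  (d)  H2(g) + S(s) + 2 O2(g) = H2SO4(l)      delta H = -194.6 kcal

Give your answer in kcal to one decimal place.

delta H = -560.9 kcal

(a) reversed and × 3: (-3)·(-70.9) = +212.7 kcal
(b) reversed: +57.8 kcal
(c) × 2 (×2 to match 2 H2S(g) in the target): (2)·(-123.8) = -247.6 kcal
(d) × 3 (×3 to match 3 H2SO4(l) in the target): (3)·(-194.6) = -583.8 kcal
delta H = (+212.7) + (+57.8) + (-247.6) + (-583.8) = -560.9 kcal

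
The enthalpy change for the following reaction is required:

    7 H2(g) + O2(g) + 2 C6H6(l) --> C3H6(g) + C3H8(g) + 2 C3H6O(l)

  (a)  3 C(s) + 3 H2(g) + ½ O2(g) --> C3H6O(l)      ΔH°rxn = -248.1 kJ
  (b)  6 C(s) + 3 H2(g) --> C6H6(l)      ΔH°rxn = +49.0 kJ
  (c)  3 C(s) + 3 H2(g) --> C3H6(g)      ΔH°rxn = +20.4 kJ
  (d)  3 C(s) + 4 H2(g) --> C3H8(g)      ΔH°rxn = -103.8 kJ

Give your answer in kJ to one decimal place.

ΔH°rxn = -677.6 kJ

(a) × 2 (×2 to match 2 C3H6O(l) in the target): (2)·(-248.1) = -496.2 kJ
(b) reversed and × 2 (C6H6(l) must end up as a reactant; scale by 2 for the 2 C6H6(l)): (-2)·(+49.0) = -98.0 kJ
(c) as written (C3H6(g) already on the product side): +20.4 kJ
(d) as written (C3H8(g) already on the product side): -103.8 kJ
ΔH°rxn = (-496.2) + (-98.0) + (+20.4) + (-103.8) = -677.6 kJ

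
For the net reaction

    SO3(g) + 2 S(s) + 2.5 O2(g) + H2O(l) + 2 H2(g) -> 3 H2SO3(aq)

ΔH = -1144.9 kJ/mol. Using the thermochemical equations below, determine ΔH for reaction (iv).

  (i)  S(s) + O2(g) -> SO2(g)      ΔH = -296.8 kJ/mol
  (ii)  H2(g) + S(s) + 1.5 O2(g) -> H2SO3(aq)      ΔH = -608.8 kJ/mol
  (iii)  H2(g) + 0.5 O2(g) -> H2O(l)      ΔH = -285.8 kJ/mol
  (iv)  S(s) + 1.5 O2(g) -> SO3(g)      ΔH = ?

ΔH = -395.7 kJ/mol

(i): not needed.
(ii) × 3: (3)·(-608.8) = -1826.4 kJ/mol
(iii) reversed: +285.8 kJ/mol
(iv) reversed: contributes −x
-1144.9 = (-1826.4) + (+285.8) − x
x = (-1144.9 − (-1540.6)) / (-1) = -395.7 kJ/mol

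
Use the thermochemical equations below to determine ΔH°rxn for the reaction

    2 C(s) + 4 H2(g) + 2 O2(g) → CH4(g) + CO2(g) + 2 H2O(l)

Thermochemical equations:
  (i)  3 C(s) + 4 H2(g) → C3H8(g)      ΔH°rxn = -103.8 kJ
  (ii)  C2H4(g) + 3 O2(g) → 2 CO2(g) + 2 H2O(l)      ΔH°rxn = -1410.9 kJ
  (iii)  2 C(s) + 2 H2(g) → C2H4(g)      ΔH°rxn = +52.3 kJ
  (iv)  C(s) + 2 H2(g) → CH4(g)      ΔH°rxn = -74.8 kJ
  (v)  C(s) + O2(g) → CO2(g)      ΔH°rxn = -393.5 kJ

(i): not needed.
(ii) as written: -1410.9 kJ
(iii) as written: +52.3 kJ
(iv) as written: -74.8 kJ
(v) reversed: +393.5 kJ
By Hess's law, ΔH°rxn = (-1410.9) + (+52.3) + (-74.8) + (+393.5) = -1039.9 kJ

ΔH°rxn = -1039.9 kJ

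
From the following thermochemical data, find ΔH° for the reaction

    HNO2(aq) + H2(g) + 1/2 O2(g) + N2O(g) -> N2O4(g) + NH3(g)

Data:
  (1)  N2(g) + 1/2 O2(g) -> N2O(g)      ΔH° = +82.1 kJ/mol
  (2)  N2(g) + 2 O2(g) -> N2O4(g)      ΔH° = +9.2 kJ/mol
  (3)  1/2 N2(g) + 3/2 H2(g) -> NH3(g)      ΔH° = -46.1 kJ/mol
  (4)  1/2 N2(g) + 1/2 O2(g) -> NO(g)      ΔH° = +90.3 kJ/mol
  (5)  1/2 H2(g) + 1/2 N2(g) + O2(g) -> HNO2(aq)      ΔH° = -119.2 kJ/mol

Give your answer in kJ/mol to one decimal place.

(1) reversed (reverse to put N2O(g) on the reactant side): -82.1 kJ/mol
(2) as written (N2O4(g) already on the product side): +9.2 kJ/mol
(3) as written (NH3(g) already on the product side): -46.1 kJ/mol
(4): not needed (NO(g) appears nowhere else).
(5) reversed (HNO2(aq) must end up as a reactant): +119.2 kJ/mol
ΔH° = (-1)·(+82.1) + (1)·(+9.2) + (1)·(-46.1) + (-1)·(-119.2) = 0.2 kJ/mol

ΔH° = 0.2 kJ/mol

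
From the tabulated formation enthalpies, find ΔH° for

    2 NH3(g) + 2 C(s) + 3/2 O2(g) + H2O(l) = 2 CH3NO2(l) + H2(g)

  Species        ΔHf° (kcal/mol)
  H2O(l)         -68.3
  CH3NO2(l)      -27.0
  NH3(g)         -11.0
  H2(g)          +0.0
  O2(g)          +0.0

ΔH° = 36.3 kcal/mol

Products: 2·(-27.0) + 1·(+0.0) = -54.0
Reactants: 2·(-11.0) + 2·(+0.0) + 3/2·(+0.0) + 1·(-68.3) = -90.3
ΔH° = (-54.0) − (-90.3) = 36.3 kcal/mol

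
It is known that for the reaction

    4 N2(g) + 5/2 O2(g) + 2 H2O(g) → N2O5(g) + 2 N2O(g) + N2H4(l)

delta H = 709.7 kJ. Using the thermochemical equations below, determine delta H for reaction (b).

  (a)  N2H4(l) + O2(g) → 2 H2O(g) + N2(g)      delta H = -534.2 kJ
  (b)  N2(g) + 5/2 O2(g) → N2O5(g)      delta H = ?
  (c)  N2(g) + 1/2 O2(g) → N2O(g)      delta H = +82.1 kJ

(a) reversed: +534.2 kJ
(b) as written: contributes x
(c) × 2: (2)·(+82.1) = +164.2 kJ
+709.7 = (+534.2) + (+164.2) + x
x = (+709.7 − (+698.4)) / (1) = 11.3 kJ

delta H = 11.3 kJ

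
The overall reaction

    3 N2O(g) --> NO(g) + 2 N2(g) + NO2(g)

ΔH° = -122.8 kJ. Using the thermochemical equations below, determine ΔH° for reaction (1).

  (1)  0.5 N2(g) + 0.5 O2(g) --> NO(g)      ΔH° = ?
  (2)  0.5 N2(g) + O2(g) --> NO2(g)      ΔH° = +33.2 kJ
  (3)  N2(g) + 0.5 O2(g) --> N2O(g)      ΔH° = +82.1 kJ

ΔH° = 90.3 kJ

(1) as written (NO(g) already on the product side): contributes x
(2) as written (NO2(g) already on the product side): +33.2 kJ
(3) reversed and × 3 (reverse to put N2O(g) on the reactant side; scale by 3 for the 3 N2O(g)): (-3)·(+82.1) = -246.3 kJ
-122.8 = (+33.2) + (-246.3) + x
x = (-122.8 − (-213.1)) / (1) = 90.3 kJ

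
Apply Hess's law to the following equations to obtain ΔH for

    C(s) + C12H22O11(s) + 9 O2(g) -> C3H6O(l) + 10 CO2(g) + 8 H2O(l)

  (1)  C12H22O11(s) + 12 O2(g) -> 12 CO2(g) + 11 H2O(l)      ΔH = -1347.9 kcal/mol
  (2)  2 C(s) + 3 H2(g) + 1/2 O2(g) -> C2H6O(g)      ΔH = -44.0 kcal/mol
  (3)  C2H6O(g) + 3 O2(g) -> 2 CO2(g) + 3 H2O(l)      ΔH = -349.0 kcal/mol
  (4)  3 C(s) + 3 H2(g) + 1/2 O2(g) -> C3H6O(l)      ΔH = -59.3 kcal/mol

ΔH = -1014.2 kcal/mol

(1) as written (C12H22O11(s) already on the reactant side): -1347.9 kcal/mol
(2) reversed: +44.0 kcal/mol
(3) reversed: +349.0 kcal/mol
(4) as written (C3H6O(l) already on the product side): -59.3 kcal/mol
ΔH = (1)·(-1347.9) + (-1)·(-44.0) + (-1)·(-349.0) + (1)·(-59.3) = -1014.2 kcal/mol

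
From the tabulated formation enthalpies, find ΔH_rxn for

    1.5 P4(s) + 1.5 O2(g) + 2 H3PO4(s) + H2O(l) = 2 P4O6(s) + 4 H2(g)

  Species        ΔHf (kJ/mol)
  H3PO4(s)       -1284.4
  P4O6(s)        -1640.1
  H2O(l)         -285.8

ΔH_rxn = -425.6 kJ/mol

Products: 2·(-1640.1) + 4·(+0.0) = -3280.2
Reactants: 3/2·(+0.0) + 3/2·(+0.0) + 2·(-1284.4) + 1·(-285.8) = -2854.6
ΔH_rxn = (-3280.2) − (-2854.6) = -425.6 kJ/mol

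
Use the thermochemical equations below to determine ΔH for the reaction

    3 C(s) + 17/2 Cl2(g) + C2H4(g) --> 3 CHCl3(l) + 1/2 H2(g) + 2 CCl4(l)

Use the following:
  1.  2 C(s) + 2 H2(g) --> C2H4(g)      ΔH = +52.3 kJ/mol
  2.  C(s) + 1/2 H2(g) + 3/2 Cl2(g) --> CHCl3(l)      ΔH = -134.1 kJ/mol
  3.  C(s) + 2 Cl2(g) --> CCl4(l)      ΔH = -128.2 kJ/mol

ΔH = -711.0 kJ/mol

eq. 1 reversed: -52.3 kJ/mol
eq. 2 × 3: (3)·(-134.1) = -402.3 kJ/mol
eq. 3 × 2: (2)·(-128.2) = -256.4 kJ/mol
ΔH = (-52.3) + (-402.3) + (-256.4) = -711.0 kJ/mol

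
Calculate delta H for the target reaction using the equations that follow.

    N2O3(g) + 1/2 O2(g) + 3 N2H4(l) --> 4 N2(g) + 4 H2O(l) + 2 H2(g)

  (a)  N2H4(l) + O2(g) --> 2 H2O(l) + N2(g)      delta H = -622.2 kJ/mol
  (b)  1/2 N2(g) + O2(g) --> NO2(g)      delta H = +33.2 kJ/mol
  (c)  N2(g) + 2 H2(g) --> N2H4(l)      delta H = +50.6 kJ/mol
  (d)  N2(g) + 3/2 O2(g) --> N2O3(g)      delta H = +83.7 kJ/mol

(a) × 2 (scale by 2 for the 4 H2O(l)): (2)·(-622.2) = -1244.4 kJ/mol
(b): not needed (NO2(g) appears nowhere else).
(c) reversed (H2(g) must end up as a product): -50.6 kJ/mol
(d) reversed (N2O3(g) must end up as a reactant): -83.7 kJ/mol
delta H = (-1244.4) + (-50.6) + (-83.7) = -1378.7 kJ/mol

delta H = -1378.7 kJ/mol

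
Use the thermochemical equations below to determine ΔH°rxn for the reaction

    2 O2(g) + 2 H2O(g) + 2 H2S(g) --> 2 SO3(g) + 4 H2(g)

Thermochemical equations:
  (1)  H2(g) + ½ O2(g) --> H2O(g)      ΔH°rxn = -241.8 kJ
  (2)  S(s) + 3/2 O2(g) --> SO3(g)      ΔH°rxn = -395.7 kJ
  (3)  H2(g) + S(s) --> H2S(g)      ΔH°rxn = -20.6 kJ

ΔH°rxn = -266.6 kJ

(1) reversed and × 2: (-2)·(-241.8) = +483.6 kJ
(2) × 2: (2)·(-395.7) = -791.4 kJ
(3) reversed and × 2: (-2)·(-20.6) = +41.2 kJ
Combining the equations, ΔH°rxn = (+483.6) + (-791.4) + (+41.2) = -266.6 kJ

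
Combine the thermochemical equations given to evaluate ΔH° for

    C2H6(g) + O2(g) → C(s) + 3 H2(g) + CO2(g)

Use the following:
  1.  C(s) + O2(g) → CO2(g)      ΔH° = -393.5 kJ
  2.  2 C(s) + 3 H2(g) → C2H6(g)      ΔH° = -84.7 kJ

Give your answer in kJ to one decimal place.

eq. 1 as written (CO2(g) already on the product side): -393.5 kJ
eq. 2 reversed (reverse to put C2H6(g) on the reactant side): +84.7 kJ
Since enthalpy is a state function, ΔH° = (1)·(-393.5) + (-1)·(-84.7) = -308.8 kJ

ΔH° = -308.8 kJ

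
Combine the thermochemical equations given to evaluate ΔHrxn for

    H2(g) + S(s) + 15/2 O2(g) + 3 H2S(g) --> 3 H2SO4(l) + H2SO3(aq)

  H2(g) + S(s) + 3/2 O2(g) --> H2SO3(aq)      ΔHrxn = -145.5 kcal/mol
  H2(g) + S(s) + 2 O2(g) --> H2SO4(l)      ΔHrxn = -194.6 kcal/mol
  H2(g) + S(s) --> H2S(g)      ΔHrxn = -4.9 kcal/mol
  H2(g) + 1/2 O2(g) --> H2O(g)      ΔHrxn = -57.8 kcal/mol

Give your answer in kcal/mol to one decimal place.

ΔHrxn = -714.6 kcal/mol

equation 1 as written (H2SO3(aq) already on the product side): -145.5 kcal/mol
equation 2 × 3 (×3 to match 3 H2SO4(l) in the target): (3)·(-194.6) = -583.8 kcal/mol
equation 3 reversed and × 3 (H2S(g) must end up as a reactant; ×3 to match 3 H2S(g) in the target): (-3)·(-4.9) = +14.7 kcal/mol
equation 4: not needed (H2O(g) appears nowhere else).
ΔHrxn = (1)·(-145.5) + (3)·(-194.6) + (-3)·(-4.9) = -714.6 kcal/mol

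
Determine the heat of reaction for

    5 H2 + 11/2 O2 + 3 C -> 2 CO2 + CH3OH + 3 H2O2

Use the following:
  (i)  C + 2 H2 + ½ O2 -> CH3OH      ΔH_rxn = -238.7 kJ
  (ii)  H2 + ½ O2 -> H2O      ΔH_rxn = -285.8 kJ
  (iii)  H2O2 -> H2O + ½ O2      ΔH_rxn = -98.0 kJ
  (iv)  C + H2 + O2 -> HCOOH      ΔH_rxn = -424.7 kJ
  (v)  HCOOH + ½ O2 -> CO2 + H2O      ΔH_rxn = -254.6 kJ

(i) as written (CH3OH already on the product side): -238.7 kJ
(ii) as written: -285.8 kJ
(iii) reversed and × 3 (reverse to put H2O2 on the product side; ×3 to match 3 H2O2 in the target): (-3)·(-98.0) = +294.0 kJ
(iv) × 2: (2)·(-424.7) = -849.4 kJ
(v) × 2 (scale by 2 for the 2 CO2): (2)·(-254.6) = -509.2 kJ
Summing the manipulated equations, ΔH_rxn = (-238.7) + (-285.8) + (+294.0) + (-849.4) + (-509.2) = -1589.1 kJ

ΔH_rxn = -1589.1 kJ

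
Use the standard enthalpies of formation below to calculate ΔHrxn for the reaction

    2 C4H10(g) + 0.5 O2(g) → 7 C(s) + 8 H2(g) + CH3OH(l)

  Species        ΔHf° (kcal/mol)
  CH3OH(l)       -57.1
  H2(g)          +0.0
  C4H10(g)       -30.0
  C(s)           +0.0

ΔHrxn = 2.9 kcal/mol

Products: 7·(+0.0) + 8·(+0.0) + 1·(-57.1) = -57.1
Reactants: 2·(-30.0) + 1/2·(+0.0) = -60.0
ΔHrxn = (-57.1) − (-60.0) = 2.9 kcal/mol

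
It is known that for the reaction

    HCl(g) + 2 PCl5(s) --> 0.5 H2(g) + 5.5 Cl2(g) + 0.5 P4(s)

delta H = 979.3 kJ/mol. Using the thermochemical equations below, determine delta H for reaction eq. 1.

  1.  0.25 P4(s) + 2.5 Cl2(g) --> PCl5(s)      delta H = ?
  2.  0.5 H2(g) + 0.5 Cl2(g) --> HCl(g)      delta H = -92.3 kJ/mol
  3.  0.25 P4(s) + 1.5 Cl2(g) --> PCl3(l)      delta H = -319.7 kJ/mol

eq. 1 reversed and × 2: contributes −2·x
eq. 2 reversed: +92.3 kJ/mol
eq. 3: not needed.
+979.3 = (+92.3) − 2·x
x = (+979.3 − (+92.3)) / (-2) = -443.5 kJ/mol

delta H = -443.5 kJ/mol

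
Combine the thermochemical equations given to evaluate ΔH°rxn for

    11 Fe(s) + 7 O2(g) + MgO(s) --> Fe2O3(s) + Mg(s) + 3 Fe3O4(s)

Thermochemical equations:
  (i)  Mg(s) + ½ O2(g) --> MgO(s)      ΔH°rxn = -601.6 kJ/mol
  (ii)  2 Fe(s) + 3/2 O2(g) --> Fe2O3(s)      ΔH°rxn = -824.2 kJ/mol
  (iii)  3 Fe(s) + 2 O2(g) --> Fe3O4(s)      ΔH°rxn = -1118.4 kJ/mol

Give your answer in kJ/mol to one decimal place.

(i) reversed: +601.6 kJ/mol
(ii) as written: -824.2 kJ/mol
(iii) × 3: (3)·(-1118.4) = -3355.2 kJ/mol
ΔH°rxn = (-1)·(-601.6) + (1)·(-824.2) + (3)·(-1118.4) = -3577.8 kJ/mol

ΔH°rxn = -3577.8 kJ/mol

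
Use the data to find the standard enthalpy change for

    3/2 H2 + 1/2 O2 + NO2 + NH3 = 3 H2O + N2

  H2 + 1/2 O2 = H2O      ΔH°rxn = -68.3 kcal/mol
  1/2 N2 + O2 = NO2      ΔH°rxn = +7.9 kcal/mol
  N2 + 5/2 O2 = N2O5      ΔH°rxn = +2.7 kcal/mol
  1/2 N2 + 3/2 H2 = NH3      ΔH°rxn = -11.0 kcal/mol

ΔH°rxn = -201.8 kcal/mol

equation 1 × 3 (scale by 3 for the 3 H2O): (3)·(-68.3) = -204.9 kcal/mol
equation 2 reversed (NO2 must end up as a reactant): -7.9 kcal/mol
equation 3: not needed (N2O5 appears nowhere else).
equation 4 reversed (reverse to put NH3 on the reactant side): +11.0 kcal/mol
ΔH°rxn = (-204.9) + (-7.9) + (+11.0) = -201.8 kcal/mol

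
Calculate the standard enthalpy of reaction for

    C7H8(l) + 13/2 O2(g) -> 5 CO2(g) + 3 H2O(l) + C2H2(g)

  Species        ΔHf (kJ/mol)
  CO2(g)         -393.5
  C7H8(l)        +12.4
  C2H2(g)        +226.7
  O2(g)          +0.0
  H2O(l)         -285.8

ΔHrxn = -2610.6 kJ/mol

ΔH°rxn = Σ nΔHf°(products) − Σ nΔHf°(reactants).
Products: 5·(-393.5) + 3·(-285.8) + 1·(+226.7) = -2598.2
Reactants: 1·(+12.4) + 13/2·(+0.0) = +12.4
ΔHrxn = (-2598.2) − (+12.4) = -2610.6 kJ/mol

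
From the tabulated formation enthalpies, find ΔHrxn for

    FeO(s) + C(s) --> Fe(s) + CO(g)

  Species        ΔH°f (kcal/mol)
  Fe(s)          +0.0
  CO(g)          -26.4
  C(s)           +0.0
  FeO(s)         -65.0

Products: 1·(+0.0) + 1·(-26.4) = -26.4
Reactants: 1·(-65.0) + 1·(+0.0) = -65.0
ΔHrxn = (-26.4) − (-65.0) = 38.6 kcal/mol

ΔHrxn = 38.6 kcal/mol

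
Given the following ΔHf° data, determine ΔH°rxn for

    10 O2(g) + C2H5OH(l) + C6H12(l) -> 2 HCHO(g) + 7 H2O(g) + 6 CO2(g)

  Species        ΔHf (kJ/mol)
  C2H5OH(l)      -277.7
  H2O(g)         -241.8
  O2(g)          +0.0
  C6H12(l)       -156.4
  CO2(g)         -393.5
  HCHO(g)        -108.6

ΔH°rxn = -3836.7 kJ/mol

Products: 2·(-108.6) + 7·(-241.8) + 6·(-393.5) = -4270.8
Reactants: 10·(+0.0) + 1·(-277.7) + 1·(-156.4) = -434.1
ΔH°rxn = (-4270.8) − (-434.1) = -3836.7 kJ/mol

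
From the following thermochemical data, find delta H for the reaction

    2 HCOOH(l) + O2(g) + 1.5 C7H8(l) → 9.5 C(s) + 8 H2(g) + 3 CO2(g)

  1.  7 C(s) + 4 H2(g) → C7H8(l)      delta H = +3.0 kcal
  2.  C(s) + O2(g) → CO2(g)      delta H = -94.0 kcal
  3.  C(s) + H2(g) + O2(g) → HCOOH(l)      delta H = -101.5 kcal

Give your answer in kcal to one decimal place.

delta H = -83.5 kcal

eq. 1 reversed and × 3/2: (-3/2)·(+3.0) = -4.5 kcal
eq. 2 × 3: (3)·(-94.0) = -282.0 kcal
eq. 3 reversed and × 2: (-2)·(-101.5) = +203.0 kcal
Summing the manipulated equations, delta H = (-3/2)·(+3.0) + (3)·(-94.0) + (-2)·(-101.5) = -83.5 kcal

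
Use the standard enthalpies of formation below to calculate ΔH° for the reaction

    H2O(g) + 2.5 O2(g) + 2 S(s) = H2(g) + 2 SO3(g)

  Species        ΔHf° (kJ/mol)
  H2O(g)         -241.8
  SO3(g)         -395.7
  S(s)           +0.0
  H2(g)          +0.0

Products: 1·(+0.0) + 2·(-395.7) = -791.4
Reactants: 1·(-241.8) + 5/2·(+0.0) + 2·(+0.0) = -241.8
ΔH° = (-791.4) − (-241.8) = -549.6 kJ/mol

ΔH° = -549.6 kJ/mol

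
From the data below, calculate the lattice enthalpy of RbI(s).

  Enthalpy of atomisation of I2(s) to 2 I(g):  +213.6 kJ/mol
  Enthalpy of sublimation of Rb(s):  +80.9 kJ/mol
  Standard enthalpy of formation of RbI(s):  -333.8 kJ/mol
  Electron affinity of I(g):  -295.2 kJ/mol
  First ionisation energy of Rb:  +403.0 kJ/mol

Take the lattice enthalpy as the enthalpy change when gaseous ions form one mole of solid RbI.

ΔHf° = 1·ΔHsub + 1·(ΣIE) + 1/2·D(I2) + 1·EA + U
-333.8 = 1·(+80.9) + 1·(+403.0) + 1/2·(+213.6) + 1·(-295.2) + U
U = -333.8 − (+295.5) = -629.3 kJ/mol

U = -629.3 kJ/mol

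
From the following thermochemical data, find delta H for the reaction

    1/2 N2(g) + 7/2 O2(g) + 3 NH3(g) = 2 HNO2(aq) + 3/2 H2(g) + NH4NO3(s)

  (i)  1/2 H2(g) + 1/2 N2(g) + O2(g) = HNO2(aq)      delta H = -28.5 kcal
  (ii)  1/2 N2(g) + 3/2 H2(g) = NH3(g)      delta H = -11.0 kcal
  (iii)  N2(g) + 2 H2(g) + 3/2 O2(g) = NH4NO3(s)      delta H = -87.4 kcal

delta H = -111.4 kcal

(i) × 2 (scale by 2 for the 2 HNO2(aq)): (2)·(-28.5) = -57.0 kcal
(ii) reversed and × 3 (reverse to put NH3(g) on the reactant side; scale by 3 for the 3 NH3(g)): (-3)·(-11.0) = +33.0 kcal
(iii) as written (NH4NO3(s) already on the product side): -87.4 kcal
delta H = (2)·(-28.5) + (-3)·(-11.0) + (1)·(-87.4) = -111.4 kcal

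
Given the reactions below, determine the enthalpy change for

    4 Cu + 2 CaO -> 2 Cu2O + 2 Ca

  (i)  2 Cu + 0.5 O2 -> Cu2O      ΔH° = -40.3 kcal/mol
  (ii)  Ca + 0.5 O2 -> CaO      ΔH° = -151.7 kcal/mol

(i) × 2: (2)·(-40.3) = -80.6 kcal/mol
(ii) reversed and × 2: (-2)·(-151.7) = +303.4 kcal/mol
Summing the manipulated equations, ΔH° = (-80.6) + (+303.4) = 222.8 kcal/mol

ΔH° = 222.8 kcal/mol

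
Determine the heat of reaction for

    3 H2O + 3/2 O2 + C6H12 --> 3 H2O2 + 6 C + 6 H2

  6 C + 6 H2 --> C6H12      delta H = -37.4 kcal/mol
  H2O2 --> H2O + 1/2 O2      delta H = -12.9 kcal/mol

delta H = 76.1 kcal/mol

equation 1 reversed (C6H12 must end up as a reactant): +37.4 kcal/mol
equation 2 reversed and × 3 (reverse to put H2O2 on the product side; ×3 to match 3 H2O2 in the target): (-3)·(-12.9) = +38.7 kcal/mol
Since enthalpy is a state function, delta H = (+37.4) + (+38.7) = 76.1 kcal/mol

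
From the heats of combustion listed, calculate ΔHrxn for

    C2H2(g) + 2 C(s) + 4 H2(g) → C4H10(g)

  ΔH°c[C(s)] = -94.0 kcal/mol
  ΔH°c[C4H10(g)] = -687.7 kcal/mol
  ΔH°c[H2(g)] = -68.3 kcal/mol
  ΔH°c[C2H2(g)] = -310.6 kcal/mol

ΔHrxn = -84.1 kcal/mol

Using ΔH = Σ nΔHc°(reactants) − Σ nΔHc°(products):
= [1·(-310.6) + 2·(-94.0) + 4·(-68.3)] − [1·(-687.7)]
= -84.1 kcal/mol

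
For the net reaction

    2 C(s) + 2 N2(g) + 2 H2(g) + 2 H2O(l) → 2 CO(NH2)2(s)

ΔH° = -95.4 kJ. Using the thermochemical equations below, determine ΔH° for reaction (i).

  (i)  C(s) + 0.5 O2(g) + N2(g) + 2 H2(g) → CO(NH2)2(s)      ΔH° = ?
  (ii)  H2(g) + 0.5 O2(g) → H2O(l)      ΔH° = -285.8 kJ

(i) × 2 (scale by 2 for the 2 CO(NH2)2(s)): contributes 2·x
(ii) reversed and × 2 (reverse to put H2O(l) on the reactant side; scale by 2 for the 2 H2O(l)): (-2)·(-285.8) = +571.6 kJ
-95.4 = (+571.6) + 2·x
x = (-95.4 − (+571.6)) / (2) = -333.5 kJ

ΔH° = -333.5 kJ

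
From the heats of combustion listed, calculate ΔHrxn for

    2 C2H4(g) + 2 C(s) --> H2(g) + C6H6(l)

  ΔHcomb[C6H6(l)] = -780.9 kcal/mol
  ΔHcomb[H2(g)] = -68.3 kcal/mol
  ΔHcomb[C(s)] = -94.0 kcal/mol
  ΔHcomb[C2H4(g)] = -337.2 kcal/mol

Using ΔH = Σ nΔHc°(reactants) − Σ nΔHc°(products):
= [2·(-337.2) + 2·(-94.0)] − [1·(-68.3) + 1·(-780.9)]
= -13.2 kcal/mol

ΔHrxn = -13.2 kcal/mol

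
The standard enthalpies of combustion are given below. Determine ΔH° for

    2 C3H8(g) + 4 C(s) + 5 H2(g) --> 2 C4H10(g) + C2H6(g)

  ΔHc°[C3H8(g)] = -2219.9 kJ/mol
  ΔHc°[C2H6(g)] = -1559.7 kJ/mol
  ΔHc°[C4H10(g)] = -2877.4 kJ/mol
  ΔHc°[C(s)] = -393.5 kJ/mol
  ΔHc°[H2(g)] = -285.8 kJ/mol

ΔH° = -128.3 kJ/mol

With combustion enthalpies, reactants minus products:
= [2·(-2219.9) + 4·(-393.5) + 5·(-285.8)] − [2·(-2877.4) + 1·(-1559.7)]
= -128.3 kJ/mol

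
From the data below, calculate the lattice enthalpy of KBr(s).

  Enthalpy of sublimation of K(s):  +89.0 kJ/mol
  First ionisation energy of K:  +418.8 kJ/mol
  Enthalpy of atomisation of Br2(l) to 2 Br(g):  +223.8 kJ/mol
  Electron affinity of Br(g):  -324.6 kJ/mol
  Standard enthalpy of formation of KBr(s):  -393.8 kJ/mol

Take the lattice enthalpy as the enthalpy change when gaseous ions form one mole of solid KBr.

U = -688.9 kJ/mol

ΔHf° = 1·ΔHsub + 1·(ΣIE) + 1/2·D(Br2) + 1·EA + U
-393.8 = 1·(+89.0) + 1·(+418.8) + 1/2·(+223.8) + 1·(-324.6) + U
U = -393.8 − (+295.1) = -688.9 kJ/mol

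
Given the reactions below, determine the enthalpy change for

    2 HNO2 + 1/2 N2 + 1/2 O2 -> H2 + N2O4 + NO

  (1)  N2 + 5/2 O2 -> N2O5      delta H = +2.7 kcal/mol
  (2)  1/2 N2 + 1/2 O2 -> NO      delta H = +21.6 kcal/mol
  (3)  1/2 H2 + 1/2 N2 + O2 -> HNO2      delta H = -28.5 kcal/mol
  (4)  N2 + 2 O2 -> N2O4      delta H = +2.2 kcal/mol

delta H = 80.8 kcal/mol

(1): not needed.
(2) as written: +21.6 kcal/mol
(3) reversed and × 2: (-2)·(-28.5) = +57.0 kcal/mol
(4) as written: +2.2 kcal/mol
Since enthalpy is a state function, delta H = (+21.6) + (+57.0) + (+2.2) = 80.8 kcal/mol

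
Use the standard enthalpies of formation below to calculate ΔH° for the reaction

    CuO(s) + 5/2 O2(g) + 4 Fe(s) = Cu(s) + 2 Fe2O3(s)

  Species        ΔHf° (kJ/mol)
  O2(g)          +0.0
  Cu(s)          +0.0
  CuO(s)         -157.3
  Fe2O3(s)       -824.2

ΔH° = -1491.1 kJ/mol

ΔH°rxn = Σ nΔHf°(products) − Σ nΔHf°(reactants).
Products: 1·(+0.0) + 2·(-824.2) = -1648.4
Reactants: 1·(-157.3) + 5/2·(+0.0) + 4·(+0.0) = -157.3
ΔH° = (-1648.4) − (-157.3) = -1491.1 kJ/mol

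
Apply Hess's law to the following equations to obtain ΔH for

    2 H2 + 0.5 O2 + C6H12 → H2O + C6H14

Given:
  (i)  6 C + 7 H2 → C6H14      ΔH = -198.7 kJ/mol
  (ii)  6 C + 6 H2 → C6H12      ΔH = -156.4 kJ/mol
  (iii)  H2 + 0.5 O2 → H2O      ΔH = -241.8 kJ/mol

(i) as written: -198.7 kJ/mol
(ii) reversed: +156.4 kJ/mol
(iii) as written: -241.8 kJ/mol
ΔH = (1)·(-198.7) + (-1)·(-156.4) + (1)·(-241.8) = -284.1 kJ/mol

ΔH = -284.1 kJ/mol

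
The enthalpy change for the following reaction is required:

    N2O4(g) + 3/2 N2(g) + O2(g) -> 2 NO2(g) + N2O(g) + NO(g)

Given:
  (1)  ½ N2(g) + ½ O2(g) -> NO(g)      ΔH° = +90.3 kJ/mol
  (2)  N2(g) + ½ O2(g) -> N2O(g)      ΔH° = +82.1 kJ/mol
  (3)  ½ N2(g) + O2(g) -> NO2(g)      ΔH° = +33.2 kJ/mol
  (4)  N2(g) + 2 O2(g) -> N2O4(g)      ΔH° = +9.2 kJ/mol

(1) as written: +90.3 kJ/mol
(2) as written: +82.1 kJ/mol
(3) × 2: (2)·(+33.2) = +66.4 kJ/mol
(4) reversed: -9.2 kJ/mol
By Hess's law, ΔH° = (+90.3) + (+82.1) + (+66.4) + (-9.2) = 229.6 kJ/mol

ΔH° = 229.6 kJ/mol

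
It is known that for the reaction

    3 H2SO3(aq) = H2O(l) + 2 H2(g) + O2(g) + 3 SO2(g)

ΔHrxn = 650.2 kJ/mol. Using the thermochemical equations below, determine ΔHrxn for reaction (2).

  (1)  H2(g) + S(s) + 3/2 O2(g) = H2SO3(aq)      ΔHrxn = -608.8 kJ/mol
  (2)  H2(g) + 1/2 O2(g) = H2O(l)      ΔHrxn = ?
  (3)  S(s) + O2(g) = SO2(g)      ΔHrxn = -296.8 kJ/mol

ΔHrxn = -285.8 kJ/mol

(1) reversed and × 3: (-3)·(-608.8) = +1826.4 kJ/mol
(2) as written: contributes x
(3) × 3: (3)·(-296.8) = -890.4 kJ/mol
+650.2 = (+1826.4) + (-890.4) + x
x = (+650.2 − (+936.0)) / (1) = -285.8 kJ/mol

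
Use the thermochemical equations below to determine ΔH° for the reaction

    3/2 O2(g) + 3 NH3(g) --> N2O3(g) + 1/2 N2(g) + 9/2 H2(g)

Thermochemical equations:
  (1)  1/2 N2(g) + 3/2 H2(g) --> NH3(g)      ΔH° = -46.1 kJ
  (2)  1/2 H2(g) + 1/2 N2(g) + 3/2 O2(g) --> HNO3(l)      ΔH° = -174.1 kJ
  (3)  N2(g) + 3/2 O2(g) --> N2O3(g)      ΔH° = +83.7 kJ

(1) reversed and × 3 (reverse to put NH3(g) on the reactant side; scale by 3 for the 3 NH3(g)): (-3)·(-46.1) = +138.3 kJ
(2): not needed (HNO3(l) appears nowhere else).
(3) as written (N2O3(g) already on the product side): +83.7 kJ
Summing the manipulated equations, ΔH° = (+138.3) + (+83.7) = 222.0 kJ

ΔH° = 222.0 kJ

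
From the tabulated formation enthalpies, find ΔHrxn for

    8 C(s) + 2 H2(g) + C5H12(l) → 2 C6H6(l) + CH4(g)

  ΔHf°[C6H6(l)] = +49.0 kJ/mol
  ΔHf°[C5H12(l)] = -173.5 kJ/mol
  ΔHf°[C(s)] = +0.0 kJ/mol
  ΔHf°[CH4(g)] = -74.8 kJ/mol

Products: 2·(+49.0) + 1·(-74.8) = +23.2
Reactants: 8·(+0.0) + 2·(+0.0) + 1·(-173.5) = -173.5
ΔHrxn = (+23.2) − (-173.5) = 196.7 kJ/mol

ΔHrxn = 196.7 kJ/mol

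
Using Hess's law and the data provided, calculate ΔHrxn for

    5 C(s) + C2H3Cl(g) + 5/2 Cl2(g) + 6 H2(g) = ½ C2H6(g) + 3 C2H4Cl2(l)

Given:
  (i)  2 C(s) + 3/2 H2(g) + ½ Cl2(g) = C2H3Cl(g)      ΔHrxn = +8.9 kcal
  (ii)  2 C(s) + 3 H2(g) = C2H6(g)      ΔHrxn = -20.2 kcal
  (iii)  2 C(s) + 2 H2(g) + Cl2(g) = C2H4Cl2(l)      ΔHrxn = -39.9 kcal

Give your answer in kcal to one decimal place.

(i) reversed (C2H3Cl(g) must end up as a reactant): -8.9 kcal
(ii) × 1/2 (scale by 1/2 for the 1/2 C2H6(g)): (1/2)·(-20.2) = -10.1 kcal
(iii) × 3 (scale by 3 for the 3 C2H4Cl2(l)): (3)·(-39.9) = -119.7 kcal
Summing the manipulated equations, ΔHrxn = (-1)·(+8.9) + (1/2)·(-20.2) + (3)·(-39.9) = -138.7 kcal

ΔHrxn = -138.7 kcal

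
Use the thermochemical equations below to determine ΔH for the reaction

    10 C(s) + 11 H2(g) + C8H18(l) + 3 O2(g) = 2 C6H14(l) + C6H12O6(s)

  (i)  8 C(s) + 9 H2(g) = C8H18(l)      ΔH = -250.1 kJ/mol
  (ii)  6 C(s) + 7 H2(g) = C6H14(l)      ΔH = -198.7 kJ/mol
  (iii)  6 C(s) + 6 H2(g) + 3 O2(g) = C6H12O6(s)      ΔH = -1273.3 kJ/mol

ΔH = -1420.6 kJ/mol

(i) reversed (reverse to put C8H18(l) on the reactant side): +250.1 kJ/mol
(ii) × 2 (scale by 2 for the 2 C6H14(l)): (2)·(-198.7) = -397.4 kJ/mol
(iii) as written (C6H12O6(s) already on the product side): -1273.3 kJ/mol
Combining the equations, ΔH = (+250.1) + (-397.4) + (-1273.3) = -1420.6 kJ/mol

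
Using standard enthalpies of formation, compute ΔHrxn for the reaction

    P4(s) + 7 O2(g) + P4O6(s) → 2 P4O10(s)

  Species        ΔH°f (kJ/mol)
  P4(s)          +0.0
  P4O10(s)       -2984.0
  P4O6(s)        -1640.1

ΔHrxn = -4327.9 kJ/mol

Products: 2·(-2984.0) = -5968.0
Reactants: 1·(+0.0) + 7·(+0.0) + 1·(-1640.1) = -1640.1
ΔHrxn = (-5968.0) − (-1640.1) = -4327.9 kJ/mol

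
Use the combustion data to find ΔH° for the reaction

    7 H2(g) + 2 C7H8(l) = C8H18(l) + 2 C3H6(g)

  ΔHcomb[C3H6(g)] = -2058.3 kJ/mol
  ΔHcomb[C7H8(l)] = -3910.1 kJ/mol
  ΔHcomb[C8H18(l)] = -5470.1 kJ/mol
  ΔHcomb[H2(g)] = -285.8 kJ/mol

ΔH° = -234.1 kJ/mol

Using ΔH = Σ nΔHc°(reactants) − Σ nΔHc°(products):
= [7·(-285.8) + 2·(-3910.1)] − [1·(-5470.1) + 2·(-2058.3)]
= -234.1 kJ/mol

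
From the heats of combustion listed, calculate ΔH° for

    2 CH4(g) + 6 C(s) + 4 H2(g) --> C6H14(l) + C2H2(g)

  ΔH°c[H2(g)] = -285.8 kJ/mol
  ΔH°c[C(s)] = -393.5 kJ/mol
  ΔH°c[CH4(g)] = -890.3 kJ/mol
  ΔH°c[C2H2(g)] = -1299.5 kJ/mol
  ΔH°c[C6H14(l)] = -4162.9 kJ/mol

Using ΔH = Σ nΔHc°(reactants) − Σ nΔHc°(products):
= [2·(-890.3) + 6·(-393.5) + 4·(-285.8)] − [1·(-4162.9) + 1·(-1299.5)]
= 177.6 kJ/mol

ΔH° = 177.6 kJ/mol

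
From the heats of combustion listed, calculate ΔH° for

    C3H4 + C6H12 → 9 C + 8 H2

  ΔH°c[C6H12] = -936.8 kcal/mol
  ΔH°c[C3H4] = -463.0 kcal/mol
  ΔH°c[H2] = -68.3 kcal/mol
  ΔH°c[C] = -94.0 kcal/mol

ΔH° = -7.4 kcal/mol

Using ΔH = Σ nΔHc°(reactants) − Σ nΔHc°(products):
= [1·(-463.0) + 1·(-936.8)] − [9·(-94.0) + 8·(-68.3)]
= -7.4 kcal/mol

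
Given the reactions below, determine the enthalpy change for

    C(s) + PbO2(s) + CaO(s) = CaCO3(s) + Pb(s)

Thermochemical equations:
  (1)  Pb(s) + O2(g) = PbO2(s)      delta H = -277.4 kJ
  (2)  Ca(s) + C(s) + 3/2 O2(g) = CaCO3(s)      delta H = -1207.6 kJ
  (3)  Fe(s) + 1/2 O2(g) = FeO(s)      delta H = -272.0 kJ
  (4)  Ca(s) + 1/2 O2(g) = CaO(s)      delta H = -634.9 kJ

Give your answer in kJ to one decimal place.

delta H = -295.3 kJ

(1) reversed (PbO2(s) must end up as a reactant): +277.4 kJ
(2) as written (CaCO3(s) already on the product side): -1207.6 kJ
(3): not needed (FeO(s) appears nowhere else).
(4) reversed (reverse to put CaO(s) on the reactant side): +634.9 kJ
delta H = (-1)·(-277.4) + (1)·(-1207.6) + (-1)·(-634.9) = -295.3 kJ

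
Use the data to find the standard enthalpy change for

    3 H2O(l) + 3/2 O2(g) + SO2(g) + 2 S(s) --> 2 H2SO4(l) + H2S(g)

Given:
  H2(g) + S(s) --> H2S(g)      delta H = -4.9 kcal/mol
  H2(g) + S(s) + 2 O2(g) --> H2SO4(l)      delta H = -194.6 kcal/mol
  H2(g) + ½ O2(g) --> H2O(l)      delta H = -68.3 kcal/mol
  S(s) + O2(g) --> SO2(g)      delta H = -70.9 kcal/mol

equation 1 as written: -4.9 kcal/mol
equation 2 × 2: (2)·(-194.6) = -389.2 kcal/mol
equation 3 reversed and × 3: (-3)·(-68.3) = +204.9 kcal/mol
equation 4 reversed: +70.9 kcal/mol
delta H = (1)·(-4.9) + (2)·(-194.6) + (-3)·(-68.3) + (-1)·(-70.9) = -118.3 kcal/mol

delta H = -118.3 kcal/mol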